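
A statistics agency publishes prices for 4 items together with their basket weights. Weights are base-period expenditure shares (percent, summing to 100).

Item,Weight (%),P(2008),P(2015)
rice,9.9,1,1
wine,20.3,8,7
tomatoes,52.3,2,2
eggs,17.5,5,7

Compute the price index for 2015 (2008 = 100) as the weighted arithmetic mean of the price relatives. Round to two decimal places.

104.46

rice: 9.9 × (1/1) = 9.9 × 1.000000 = 9.9000
wine: 20.3 × (7/8) = 20.3 × 0.875000 = 17.7625
tomatoes: 52.3 × (2/2) = 52.3 × 1.000000 = 52.3000
eggs: 17.5 × (7/5) = 17.5 × 1.400000 = 24.5000
Index = Σ wᵢ·(p₁ᵢ/p₀ᵢ) = 9.9000 + 17.7625 + 52.3000 + 24.5000 = 104.4625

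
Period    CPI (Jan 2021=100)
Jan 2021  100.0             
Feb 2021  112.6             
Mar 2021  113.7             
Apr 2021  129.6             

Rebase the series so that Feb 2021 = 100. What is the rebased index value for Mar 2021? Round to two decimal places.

100.98

Rebased(Mar 2021) = 113.7 / 112.6 × 100 = 100.9769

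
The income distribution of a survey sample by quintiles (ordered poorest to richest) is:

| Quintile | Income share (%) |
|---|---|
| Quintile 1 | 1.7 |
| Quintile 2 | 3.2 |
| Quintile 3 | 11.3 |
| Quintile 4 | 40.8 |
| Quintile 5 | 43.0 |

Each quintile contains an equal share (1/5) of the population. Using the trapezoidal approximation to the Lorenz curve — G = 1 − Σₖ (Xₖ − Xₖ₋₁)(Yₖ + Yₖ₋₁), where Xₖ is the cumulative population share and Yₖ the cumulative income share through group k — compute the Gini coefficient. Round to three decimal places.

0.481

Cumulative income shares Yₖ: 0.0170, 0.0490, 0.1620, 0.5700, 1.0000
Σ (Xₖ−Xₖ₋₁)(Yₖ+Yₖ₋₁) = (1/5)(0.0170+0.0000) + (1/5)(0.0490+0.0170) + (1/5)(0.1620+0.0490) + (1/5)(0.5700+0.1620) + (1/5)(1.0000+0.5700)
  = 0.0034 + 0.0132 + 0.0422 + 0.1464 + 0.3140 = 0.5192
G = 1 − 0.5192 = 0.4808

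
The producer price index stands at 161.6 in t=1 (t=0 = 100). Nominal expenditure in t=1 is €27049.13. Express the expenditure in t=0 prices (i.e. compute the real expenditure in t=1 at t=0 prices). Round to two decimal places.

16738.32

Real = Nominal ÷ (Index/100) = 27049.13 ÷ (161.6/100)
     = 27049.13 ÷ 1.616 = 16738.3230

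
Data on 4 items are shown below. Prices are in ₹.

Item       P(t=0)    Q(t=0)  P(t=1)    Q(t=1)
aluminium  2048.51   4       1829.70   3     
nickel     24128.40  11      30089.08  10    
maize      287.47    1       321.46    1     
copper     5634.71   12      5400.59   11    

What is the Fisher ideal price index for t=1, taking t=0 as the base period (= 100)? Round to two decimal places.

118.17

Laspeyres component (base-period weights):
ΣP(t=1)Q(t=0) = 1829.70×4 + 30089.08×11 + 321.46×1 + 5400.59×12 = 7318.8 + 330979.88 + 321.46 + 64807.08 = 403427.22
ΣP(t=0)Q(t=0) = 2048.51×4 + 24128.40×11 + 287.47×1 + 5634.71×12 = 8194.04 + 265412.4 + 287.47 + 67616.52 = 341510.43
L = 403427.22 / 341510.43 × 100 = 118.1303
Paasche component (current-period weights):
ΣP(t=1)Q(t=1) = 1829.70×3 + 30089.08×10 + 321.46×1 + 5400.59×11 = 5489.1 + 300890.8 + 321.46 + 59406.49 = 366107.85
ΣP(t=0)Q(t=1) = 2048.51×3 + 24128.40×10 + 287.47×1 + 5634.71×11 = 6145.53 + 241284 + 287.47 + 61981.81 = 309698.81
P = 366107.85 / 309698.81 × 100 = 118.2142
Fisher = √(L × P) = √(118.1303 × 118.2142) = 118.1722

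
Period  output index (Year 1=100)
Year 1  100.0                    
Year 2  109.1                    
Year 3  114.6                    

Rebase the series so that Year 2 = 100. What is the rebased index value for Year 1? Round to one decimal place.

91.7

Rebased(Year 1) = 100.0 / 109.1 × 100 = 91.6590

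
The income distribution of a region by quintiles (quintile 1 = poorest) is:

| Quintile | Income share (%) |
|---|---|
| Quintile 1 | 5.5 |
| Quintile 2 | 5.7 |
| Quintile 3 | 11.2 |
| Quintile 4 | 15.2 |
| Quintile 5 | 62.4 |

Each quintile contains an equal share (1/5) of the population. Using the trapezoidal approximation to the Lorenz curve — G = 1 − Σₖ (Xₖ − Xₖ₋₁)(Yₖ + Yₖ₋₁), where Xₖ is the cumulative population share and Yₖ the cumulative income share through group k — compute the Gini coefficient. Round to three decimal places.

0.493

Cumulative income shares Yₖ: 0.0550, 0.1120, 0.2240, 0.3760, 1.0000
Σ (Xₖ−Xₖ₋₁)(Yₖ+Yₖ₋₁) = (1/5)(0.0550+0.0000) + (1/5)(0.1120+0.0550) + (1/5)(0.2240+0.1120) + (1/5)(0.3760+0.2240) + (1/5)(1.0000+0.3760)
  = 0.0110 + 0.0334 + 0.0672 + 0.1200 + 0.2752 = 0.5068
G = 1 − 0.5068 = 0.4932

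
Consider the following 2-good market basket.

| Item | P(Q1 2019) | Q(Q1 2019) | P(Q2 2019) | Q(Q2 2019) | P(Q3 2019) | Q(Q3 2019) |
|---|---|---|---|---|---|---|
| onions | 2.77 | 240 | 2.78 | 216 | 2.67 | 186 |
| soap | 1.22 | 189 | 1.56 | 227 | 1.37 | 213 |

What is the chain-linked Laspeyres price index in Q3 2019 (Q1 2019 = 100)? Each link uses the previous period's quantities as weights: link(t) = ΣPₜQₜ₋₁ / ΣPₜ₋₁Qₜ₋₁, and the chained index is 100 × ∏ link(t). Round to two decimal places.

99.92

Link Q1 2019→Q2 2019:
ΣP(Q2 2019)Q(Q1 2019) = 2.78×240 + 1.56×189 = 667.2 + 294.84 = 962.04
ΣP(Q1 2019)Q(Q1 2019) = 2.77×240 + 1.22×189 = 664.8 + 230.58 = 895.38
link = 962.04/895.38 = 1.074449
Link Q2 2019→Q3 2019:
ΣP(Q3 2019)Q(Q2 2019) = 2.67×216 + 1.37×227 = 576.72 + 310.99 = 887.71
ΣP(Q2 2019)Q(Q2 2019) = 2.78×216 + 1.56×227 = 600.48 + 354.12 = 954.6
link = 887.71/954.6 = 0.929929
Chained index = 100 × 1.074449 × 0.929929 = 99.9161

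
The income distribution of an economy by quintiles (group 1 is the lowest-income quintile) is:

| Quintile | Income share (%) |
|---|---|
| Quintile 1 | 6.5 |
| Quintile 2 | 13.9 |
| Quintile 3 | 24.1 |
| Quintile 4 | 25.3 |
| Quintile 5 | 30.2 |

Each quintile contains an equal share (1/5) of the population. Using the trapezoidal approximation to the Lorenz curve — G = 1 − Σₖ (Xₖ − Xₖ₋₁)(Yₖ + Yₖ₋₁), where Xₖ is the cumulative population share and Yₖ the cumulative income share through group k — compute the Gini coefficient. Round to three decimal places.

0.235

Cumulative income shares Yₖ: 0.0650, 0.2040, 0.4450, 0.6980, 1.0000
Σ (Xₖ−Xₖ₋₁)(Yₖ+Yₖ₋₁) = (1/5)(0.0650+0.0000) + (1/5)(0.2040+0.0650) + (1/5)(0.4450+0.2040) + (1/5)(0.6980+0.4450) + (1/5)(1.0000+0.6980)
  = 0.0130 + 0.0538 + 0.1298 + 0.2286 + 0.3396 = 0.7648
G = 1 − 0.7648 = 0.2352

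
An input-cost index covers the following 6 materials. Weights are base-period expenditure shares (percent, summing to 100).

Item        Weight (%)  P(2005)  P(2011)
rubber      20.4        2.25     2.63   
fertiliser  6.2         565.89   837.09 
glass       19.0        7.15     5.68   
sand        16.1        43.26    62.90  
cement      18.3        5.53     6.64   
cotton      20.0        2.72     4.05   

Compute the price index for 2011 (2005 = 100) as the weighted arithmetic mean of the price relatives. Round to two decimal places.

rubber: 20.4 × (2.63/2.25) = 20.4 × 1.168889 = 23.8453
fertiliser: 6.2 × (837.09/565.89) = 6.2 × 1.479245 = 9.1713
glass: 19.0 × (5.68/7.15) = 19.0 × 0.794406 = 15.0937
sand: 16.1 × (62.90/43.26) = 16.1 × 1.453999 = 23.4094
cement: 18.3 × (6.64/5.53) = 18.3 × 1.200723 = 21.9732
cotton: 20.0 × (4.05/2.72) = 20.0 × 1.488971 = 29.7794
Index = Σ wᵢ·(p₁ᵢ/p₀ᵢ) = 23.8453 + 9.1713 + 15.0937 + 23.4094 + 21.9732 + 29.7794 = 123.2724

123.27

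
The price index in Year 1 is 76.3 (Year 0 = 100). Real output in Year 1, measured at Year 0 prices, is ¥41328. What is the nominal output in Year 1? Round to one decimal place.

Nominal = Real × (Index/100) = 41328 × (76.3/100)
        = 41328 × 0.763 = 31533.2640

31533.3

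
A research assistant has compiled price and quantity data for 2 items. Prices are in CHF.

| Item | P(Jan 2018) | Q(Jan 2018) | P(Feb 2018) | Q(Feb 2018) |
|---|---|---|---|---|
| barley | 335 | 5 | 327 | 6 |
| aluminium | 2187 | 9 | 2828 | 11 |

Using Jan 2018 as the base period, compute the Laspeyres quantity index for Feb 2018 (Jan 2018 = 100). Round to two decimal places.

Laspeyres quantity index uses base-period prices as weights.
ΣP(Jan 2018)·Q(Feb 2018) = 335×6 + 2187×11 = 2010 + 24057 = 26067
ΣP(Jan 2018)·Q(Jan 2018) = 335×5 + 2187×9 = 1675 + 19683 = 21358
Index = 26067 / 21358 × 100 = 122.0479

122.05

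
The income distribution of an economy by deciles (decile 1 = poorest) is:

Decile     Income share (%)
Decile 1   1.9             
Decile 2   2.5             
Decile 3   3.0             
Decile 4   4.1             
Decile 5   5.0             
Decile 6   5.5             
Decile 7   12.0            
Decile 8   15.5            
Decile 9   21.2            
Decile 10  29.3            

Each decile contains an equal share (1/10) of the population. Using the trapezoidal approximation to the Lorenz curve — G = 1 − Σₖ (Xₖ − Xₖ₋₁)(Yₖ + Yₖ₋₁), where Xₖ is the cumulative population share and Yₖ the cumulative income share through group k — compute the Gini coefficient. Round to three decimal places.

0.464

Cumulative income shares Yₖ: 0.0190, 0.0440, 0.0740, 0.1150, 0.1650, 0.2200, 0.3400, 0.4950, 0.7070, 1.0000
Σ (Xₖ−Xₖ₋₁)(Yₖ+Yₖ₋₁) = (1/10)(0.0190+0.0000) + (1/10)(0.0440+0.0190) + (1/10)(0.0740+0.0440) + (1/10)(0.1150+0.0740) + (1/10)(0.1650+0.1150) + (1/10)(0.2200+0.1650) + (1/10)(0.3400+0.2200) + (1/10)(0.4950+0.3400) + (1/10)(0.7070+0.4950) + (1/10)(1.0000+0.7070)
  = 0.0019 + 0.0063 + 0.0118 + 0.0189 + 0.0280 + 0.0385 + 0.0560 + 0.0835 + 0.1202 + 0.1707 = 0.5358
G = 1 − 0.5358 = 0.4642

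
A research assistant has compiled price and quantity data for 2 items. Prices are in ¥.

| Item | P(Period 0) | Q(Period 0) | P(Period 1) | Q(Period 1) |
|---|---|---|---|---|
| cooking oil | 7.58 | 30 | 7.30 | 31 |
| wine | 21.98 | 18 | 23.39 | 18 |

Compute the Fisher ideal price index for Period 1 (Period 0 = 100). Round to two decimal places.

Laspeyres component (base-period weights):
ΣP(Period 1)Q(Period 0) = 7.30×30 + 23.39×18 = 219 + 421.02 = 640.02
ΣP(Period 0)Q(Period 0) = 7.58×30 + 21.98×18 = 227.4 + 395.64 = 623.04
L = 640.02 / 623.04 × 100 = 102.7253
Paasche component (current-period weights):
ΣP(Period 1)Q(Period 1) = 7.30×31 + 23.39×18 = 226.3 + 421.02 = 647.32
ΣP(Period 0)Q(Period 1) = 7.58×31 + 21.98×18 = 234.98 + 395.64 = 630.62
P = 647.32 / 630.62 × 100 = 102.6482
Fisher = √(L × P) = √(102.7253 × 102.6482) = 102.6868

102.69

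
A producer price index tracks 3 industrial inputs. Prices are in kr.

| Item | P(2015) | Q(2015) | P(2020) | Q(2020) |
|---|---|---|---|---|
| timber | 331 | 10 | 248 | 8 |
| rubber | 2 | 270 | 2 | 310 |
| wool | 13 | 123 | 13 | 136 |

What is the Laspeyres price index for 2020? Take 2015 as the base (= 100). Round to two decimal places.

84.77

Laspeyres price index uses base-period quantities as weights.
ΣP(2020)·Q(2015) = 248×10 + 2×270 + 13×123 = 2480 + 540 + 1599 = 4619
ΣP(2015)·Q(2015) = 331×10 + 2×270 + 13×123 = 3310 + 540 + 1599 = 5449
Index = 4619 / 5449 × 100 = 84.7678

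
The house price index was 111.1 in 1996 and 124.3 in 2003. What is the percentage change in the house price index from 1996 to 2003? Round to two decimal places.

Change = (124.3 − 111.1) / 111.1 × 100
       = 13.2 / 111.1 × 100 = 11.8812%

11.88%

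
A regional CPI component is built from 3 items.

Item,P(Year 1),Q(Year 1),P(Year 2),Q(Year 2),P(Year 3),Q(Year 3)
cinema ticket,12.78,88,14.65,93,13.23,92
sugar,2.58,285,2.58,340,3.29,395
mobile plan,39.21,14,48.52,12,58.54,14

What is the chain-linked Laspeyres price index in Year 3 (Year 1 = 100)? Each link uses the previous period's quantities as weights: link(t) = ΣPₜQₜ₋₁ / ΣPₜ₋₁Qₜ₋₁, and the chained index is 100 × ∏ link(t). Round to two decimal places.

121.37

Link Year 1→Year 2:
ΣP(Year 2)Q(Year 1) = 14.65×88 + 2.58×285 + 48.52×14 = 1289.2 + 735.3 + 679.28 = 2703.78
ΣP(Year 1)Q(Year 1) = 12.78×88 + 2.58×285 + 39.21×14 = 1124.64 + 735.3 + 548.94 = 2408.88
link = 2703.78/2408.88 = 1.122422
Link Year 2→Year 3:
ΣP(Year 3)Q(Year 2) = 13.23×93 + 3.29×340 + 58.54×12 = 1230.39 + 1118.6 + 702.48 = 3051.47
ΣP(Year 2)Q(Year 2) = 14.65×93 + 2.58×340 + 48.52×12 = 1362.45 + 877.2 + 582.24 = 2821.89
link = 3051.47/2821.89 = 1.081357
Chained index = 100 × 1.122422 × 1.081357 = 121.3739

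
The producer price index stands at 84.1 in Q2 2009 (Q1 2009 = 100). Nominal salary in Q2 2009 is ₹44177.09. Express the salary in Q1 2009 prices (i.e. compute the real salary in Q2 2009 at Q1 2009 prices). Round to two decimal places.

52529.24

Real = Nominal ÷ (Index/100) = 44177.09 ÷ (84.1/100)
     = 44177.09 ÷ 0.841 = 52529.2390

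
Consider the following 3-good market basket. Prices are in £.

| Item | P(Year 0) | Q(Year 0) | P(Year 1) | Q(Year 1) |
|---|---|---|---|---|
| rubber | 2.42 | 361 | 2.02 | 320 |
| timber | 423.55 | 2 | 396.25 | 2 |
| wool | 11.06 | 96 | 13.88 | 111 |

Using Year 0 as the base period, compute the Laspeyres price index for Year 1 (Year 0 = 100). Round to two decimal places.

Laspeyres price index uses base-period quantities as weights.
ΣP(Year 1)·Q(Year 0) = 2.02×361 + 396.25×2 + 13.88×96 = 729.22 + 792.5 + 1332.48 = 2854.2
ΣP(Year 0)·Q(Year 0) = 2.42×361 + 423.55×2 + 11.06×96 = 873.62 + 847.1 + 1061.76 = 2782.48
Index = 2854.2 / 2782.48 × 100 = 102.5776

102.58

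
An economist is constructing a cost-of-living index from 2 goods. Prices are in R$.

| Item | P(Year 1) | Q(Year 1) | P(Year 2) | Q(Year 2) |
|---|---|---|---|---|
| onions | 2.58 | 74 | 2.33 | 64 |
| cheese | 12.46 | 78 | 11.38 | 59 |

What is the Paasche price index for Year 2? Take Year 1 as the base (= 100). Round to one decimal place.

91.1

Paasche price index uses current-period quantities as weights.
ΣP(Year 2)·Q(Year 2) = 2.33×64 + 11.38×59 = 149.12 + 671.42 = 820.54
ΣP(Year 1)·Q(Year 2) = 2.58×64 + 12.46×59 = 165.12 + 735.14 = 900.26
Index = 820.54 / 900.26 × 100 = 91.1448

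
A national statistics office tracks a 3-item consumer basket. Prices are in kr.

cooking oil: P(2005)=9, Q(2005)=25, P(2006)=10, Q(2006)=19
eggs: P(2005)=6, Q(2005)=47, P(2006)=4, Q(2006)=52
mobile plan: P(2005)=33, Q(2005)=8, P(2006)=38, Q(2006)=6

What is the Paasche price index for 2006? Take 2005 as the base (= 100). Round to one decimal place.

91.9

Paasche price index uses current-period quantities as weights.
ΣP(2006)·Q(2006) = 10×19 + 4×52 + 38×6 = 190 + 208 + 228 = 626
ΣP(2005)·Q(2006) = 9×19 + 6×52 + 33×6 = 171 + 312 + 198 = 681
Index = 626 / 681 × 100 = 91.9236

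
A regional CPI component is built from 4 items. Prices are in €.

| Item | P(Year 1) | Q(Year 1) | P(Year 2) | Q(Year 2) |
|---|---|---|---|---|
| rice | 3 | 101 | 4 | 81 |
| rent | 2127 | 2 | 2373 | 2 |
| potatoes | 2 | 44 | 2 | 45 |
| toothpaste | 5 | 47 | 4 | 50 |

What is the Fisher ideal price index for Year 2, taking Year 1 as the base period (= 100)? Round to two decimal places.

Laspeyres component (base-period weights):
ΣP(Year 2)Q(Year 1) = 4×101 + 2373×2 + 2×44 + 4×47 = 404 + 4746 + 88 + 188 = 5426
ΣP(Year 1)Q(Year 1) = 3×101 + 2127×2 + 2×44 + 5×47 = 303 + 4254 + 88 + 235 = 4880
L = 5426 / 4880 × 100 = 111.1885
Paasche component (current-period weights):
ΣP(Year 2)Q(Year 2) = 4×81 + 2373×2 + 2×45 + 4×50 = 324 + 4746 + 90 + 200 = 5360
ΣP(Year 1)Q(Year 2) = 3×81 + 2127×2 + 2×45 + 5×50 = 243 + 4254 + 90 + 250 = 4837
P = 5360 / 4837 × 100 = 110.8125
Fisher = √(L × P) = √(111.1885 × 110.8125) = 111.0003

111.00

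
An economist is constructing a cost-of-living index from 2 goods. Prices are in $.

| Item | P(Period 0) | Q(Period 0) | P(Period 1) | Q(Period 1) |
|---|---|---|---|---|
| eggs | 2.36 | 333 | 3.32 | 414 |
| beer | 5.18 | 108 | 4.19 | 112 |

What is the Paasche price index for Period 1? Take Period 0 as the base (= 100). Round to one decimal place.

Paasche price index uses current-period quantities as weights.
ΣP(Period 1)·Q(Period 1) = 3.32×414 + 4.19×112 = 1374.48 + 469.28 = 1843.76
ΣP(Period 0)·Q(Period 1) = 2.36×414 + 5.18×112 = 977.04 + 580.16 = 1557.2
Index = 1843.76 / 1557.2 × 100 = 118.4023

118.4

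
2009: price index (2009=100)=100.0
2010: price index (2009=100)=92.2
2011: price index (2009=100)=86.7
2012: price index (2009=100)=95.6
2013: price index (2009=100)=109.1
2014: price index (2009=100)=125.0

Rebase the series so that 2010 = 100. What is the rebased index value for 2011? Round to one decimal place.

Rebased(2011) = 86.7 / 92.2 × 100 = 94.0347

94.0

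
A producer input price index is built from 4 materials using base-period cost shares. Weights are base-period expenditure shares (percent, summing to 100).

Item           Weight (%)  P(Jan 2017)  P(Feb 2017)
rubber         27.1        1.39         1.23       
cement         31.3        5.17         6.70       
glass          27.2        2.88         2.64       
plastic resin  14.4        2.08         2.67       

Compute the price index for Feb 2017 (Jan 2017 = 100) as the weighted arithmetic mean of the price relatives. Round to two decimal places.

rubber: 27.1 × (1.23/1.39) = 27.1 × 0.884892 = 23.9806
cement: 31.3 × (6.70/5.17) = 31.3 × 1.295938 = 40.5629
glass: 27.2 × (2.64/2.88) = 27.2 × 0.916667 = 24.9333
plastic resin: 14.4 × (2.67/2.08) = 14.4 × 1.283654 = 18.4846
Index = Σ wᵢ·(p₁ᵢ/p₀ᵢ) = 23.9806 + 40.5629 + 24.9333 + 18.4846 = 107.9614

107.96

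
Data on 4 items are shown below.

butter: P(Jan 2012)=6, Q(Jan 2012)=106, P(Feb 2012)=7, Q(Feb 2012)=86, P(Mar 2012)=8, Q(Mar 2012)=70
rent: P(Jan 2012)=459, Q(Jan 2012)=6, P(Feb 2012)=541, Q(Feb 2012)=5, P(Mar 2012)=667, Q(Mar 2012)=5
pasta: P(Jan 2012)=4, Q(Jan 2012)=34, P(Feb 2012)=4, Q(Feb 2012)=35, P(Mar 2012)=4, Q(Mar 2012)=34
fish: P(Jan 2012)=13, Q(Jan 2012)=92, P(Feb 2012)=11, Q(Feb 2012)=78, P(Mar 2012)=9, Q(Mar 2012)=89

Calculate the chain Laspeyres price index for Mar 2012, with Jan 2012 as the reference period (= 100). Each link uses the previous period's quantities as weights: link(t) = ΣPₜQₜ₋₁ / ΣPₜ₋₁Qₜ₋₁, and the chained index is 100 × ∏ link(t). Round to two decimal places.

122.92

Link Jan 2012→Feb 2012:
ΣP(Feb 2012)Q(Jan 2012) = 7×106 + 541×6 + 4×34 + 11×92 = 742 + 3246 + 136 + 1012 = 5136
ΣP(Jan 2012)Q(Jan 2012) = 6×106 + 459×6 + 4×34 + 13×92 = 636 + 2754 + 136 + 1196 = 4722
link = 5136/4722 = 1.087675
Link Feb 2012→Mar 2012:
ΣP(Mar 2012)Q(Feb 2012) = 8×86 + 667×5 + 4×35 + 9×78 = 688 + 3335 + 140 + 702 = 4865
ΣP(Feb 2012)Q(Feb 2012) = 7×86 + 541×5 + 4×35 + 11×78 = 602 + 2705 + 140 + 858 = 4305
link = 4865/4305 = 1.130081
Chained index = 100 × 1.087675 × 1.130081 = 122.9161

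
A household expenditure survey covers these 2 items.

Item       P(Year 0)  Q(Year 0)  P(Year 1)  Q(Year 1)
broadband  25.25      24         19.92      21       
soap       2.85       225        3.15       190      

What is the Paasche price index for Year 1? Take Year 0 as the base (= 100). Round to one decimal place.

Paasche price index uses current-period quantities as weights.
ΣP(Year 1)·Q(Year 1) = 19.92×21 + 3.15×190 = 418.32 + 598.5 = 1016.82
ΣP(Year 0)·Q(Year 1) = 25.25×21 + 2.85×190 = 530.25 + 541.5 = 1071.75
Index = 1016.82 / 1071.75 × 100 = 94.8747

94.9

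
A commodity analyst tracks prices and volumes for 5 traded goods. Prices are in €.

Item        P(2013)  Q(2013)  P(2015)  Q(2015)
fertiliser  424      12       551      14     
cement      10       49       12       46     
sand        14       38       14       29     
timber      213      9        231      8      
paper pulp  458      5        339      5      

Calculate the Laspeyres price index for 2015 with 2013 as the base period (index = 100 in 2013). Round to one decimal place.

Laspeyres price index uses base-period quantities as weights.
ΣP(2015)·Q(2013) = 551×12 + 12×49 + 14×38 + 231×9 + 339×5 = 6612 + 588 + 532 + 2079 + 1695 = 11506
ΣP(2013)·Q(2013) = 424×12 + 10×49 + 14×38 + 213×9 + 458×5 = 5088 + 490 + 532 + 1917 + 2290 = 10317
Index = 11506 / 10317 × 100 = 111.5247

111.5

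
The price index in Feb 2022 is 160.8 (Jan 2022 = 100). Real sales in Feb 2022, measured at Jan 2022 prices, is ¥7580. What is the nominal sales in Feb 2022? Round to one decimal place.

12188.6

Nominal = Real × (Index/100) = 7580 × (160.8/100)
        = 7580 × 1.608 = 12188.6400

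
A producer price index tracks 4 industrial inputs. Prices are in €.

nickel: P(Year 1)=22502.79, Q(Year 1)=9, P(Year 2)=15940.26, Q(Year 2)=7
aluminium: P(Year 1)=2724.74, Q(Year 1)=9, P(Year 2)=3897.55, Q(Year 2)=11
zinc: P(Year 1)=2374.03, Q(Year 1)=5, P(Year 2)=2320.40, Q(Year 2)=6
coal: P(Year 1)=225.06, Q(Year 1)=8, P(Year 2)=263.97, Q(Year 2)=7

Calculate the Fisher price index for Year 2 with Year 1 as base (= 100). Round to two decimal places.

Laspeyres component (base-period weights):
ΣP(Year 2)Q(Year 1) = 15940.26×9 + 3897.55×9 + 2320.40×5 + 263.97×8 = 143462.34 + 35077.95 + 11602 + 2111.76 = 192254.05
ΣP(Year 1)Q(Year 1) = 22502.79×9 + 2724.74×9 + 2374.03×5 + 225.06×8 = 202525.11 + 24522.66 + 11870.15 + 1800.48 = 240718.4
L = 192254.05 / 240718.4 × 100 = 79.8668
Paasche component (current-period weights):
ΣP(Year 2)Q(Year 2) = 15940.26×7 + 3897.55×11 + 2320.40×6 + 263.97×7 = 111581.82 + 42873.05 + 13922.4 + 1847.79 = 170225.06
ΣP(Year 1)Q(Year 2) = 22502.79×7 + 2724.74×11 + 2374.03×6 + 225.06×7 = 157519.53 + 29972.14 + 14244.18 + 1575.42 = 203311.27
P = 170225.06 / 203311.27 × 100 = 83.7263
Fisher = √(L × P) = √(79.8668 × 83.7263) = 81.7738

81.77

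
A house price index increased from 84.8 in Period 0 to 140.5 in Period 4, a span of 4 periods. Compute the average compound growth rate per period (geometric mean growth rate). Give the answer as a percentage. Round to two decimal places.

Growth factor = (140.5/84.8)^(1/4) = (1.656840)^(1/4) = 1.134541
Growth rate = 1.134541 − 1 = 0.134541 = 13.4541%

13.45%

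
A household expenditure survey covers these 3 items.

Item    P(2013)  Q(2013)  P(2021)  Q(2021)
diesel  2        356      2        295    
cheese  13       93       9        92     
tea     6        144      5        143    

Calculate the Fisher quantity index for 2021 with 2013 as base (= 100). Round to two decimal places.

Laspeyres component (base-period weights):
ΣP(2013)Q(2021) = 2×295 + 13×92 + 6×143 = 590 + 1196 + 858 = 2644
ΣP(2013)Q(2013) = 2×356 + 13×93 + 6×144 = 712 + 1209 + 864 = 2785
L = 2644 / 2785 × 100 = 94.9372
Paasche component (current-period weights):
ΣP(2021)Q(2021) = 2×295 + 9×92 + 5×143 = 590 + 828 + 715 = 2133
ΣP(2021)Q(2013) = 2×356 + 9×93 + 5×144 = 712 + 837 + 720 = 2269
P = 2133 / 2269 × 100 = 94.0062
Fisher = √(L × P) = √(94.9372 × 94.0062) = 94.4705

94.47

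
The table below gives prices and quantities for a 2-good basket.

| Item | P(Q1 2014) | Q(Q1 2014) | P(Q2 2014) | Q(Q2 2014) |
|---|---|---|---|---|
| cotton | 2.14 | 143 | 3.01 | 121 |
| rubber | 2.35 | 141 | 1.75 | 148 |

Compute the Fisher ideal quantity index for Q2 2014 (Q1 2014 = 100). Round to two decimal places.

Laspeyres component (base-period weights):
ΣP(Q1 2014)Q(Q2 2014) = 2.14×121 + 2.35×148 = 258.94 + 347.8 = 606.74
ΣP(Q1 2014)Q(Q1 2014) = 2.14×143 + 2.35×141 = 306.02 + 331.35 = 637.37
L = 606.74 / 637.37 × 100 = 95.1943
Paasche component (current-period weights):
ΣP(Q2 2014)Q(Q2 2014) = 3.01×121 + 1.75×148 = 364.21 + 259 = 623.21
ΣP(Q2 2014)Q(Q1 2014) = 3.01×143 + 1.75×141 = 430.43 + 246.75 = 677.18
P = 623.21 / 677.18 × 100 = 92.0302
Fisher = √(L × P) = √(95.1943 × 92.0302) = 93.5989

93.60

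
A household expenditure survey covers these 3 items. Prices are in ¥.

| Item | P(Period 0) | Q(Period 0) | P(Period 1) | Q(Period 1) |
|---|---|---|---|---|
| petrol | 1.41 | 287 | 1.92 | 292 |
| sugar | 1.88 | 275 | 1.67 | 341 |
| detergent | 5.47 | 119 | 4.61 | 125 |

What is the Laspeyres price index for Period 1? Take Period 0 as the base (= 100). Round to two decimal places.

Laspeyres price index uses base-period quantities as weights.
ΣP(Period 1)·Q(Period 0) = 1.92×287 + 1.67×275 + 4.61×119 = 551.04 + 459.25 + 548.59 = 1558.88
ΣP(Period 0)·Q(Period 0) = 1.41×287 + 1.88×275 + 5.47×119 = 404.67 + 517 + 650.93 = 1572.6
Index = 1558.88 / 1572.6 × 100 = 99.1276

99.13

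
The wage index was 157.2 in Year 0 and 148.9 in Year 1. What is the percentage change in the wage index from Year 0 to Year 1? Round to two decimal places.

-5.28%

Change = (148.9 − 157.2) / 157.2 × 100
       = -8.3 / 157.2 × 100 = -5.2799%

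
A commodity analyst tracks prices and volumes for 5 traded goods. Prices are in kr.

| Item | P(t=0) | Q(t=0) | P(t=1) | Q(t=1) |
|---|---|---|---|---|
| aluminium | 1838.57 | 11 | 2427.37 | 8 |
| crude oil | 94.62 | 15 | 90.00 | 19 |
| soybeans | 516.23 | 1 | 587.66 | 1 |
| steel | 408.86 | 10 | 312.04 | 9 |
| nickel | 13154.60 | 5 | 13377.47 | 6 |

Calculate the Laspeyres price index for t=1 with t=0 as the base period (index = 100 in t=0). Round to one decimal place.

107.2

Laspeyres price index uses base-period quantities as weights.
ΣP(t=1)·Q(t=0) = 2427.37×11 + 90.00×15 + 587.66×1 + 312.04×10 + 13377.47×5 = 26701.07 + 1350 + 587.66 + 3120.4 + 66887.35 = 98646.48
ΣP(t=0)·Q(t=0) = 1838.57×11 + 94.62×15 + 516.23×1 + 408.86×10 + 13154.60×5 = 20224.27 + 1419.3 + 516.23 + 4088.6 + 65773 = 92021.4
Index = 98646.48 / 92021.4 × 100 = 107.1995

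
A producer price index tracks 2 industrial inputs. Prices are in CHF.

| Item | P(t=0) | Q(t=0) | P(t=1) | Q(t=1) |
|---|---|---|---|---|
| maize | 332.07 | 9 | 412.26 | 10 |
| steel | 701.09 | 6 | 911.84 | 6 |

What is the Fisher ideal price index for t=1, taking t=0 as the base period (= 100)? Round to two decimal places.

127.53

Laspeyres component (base-period weights):
ΣP(t=1)Q(t=0) = 412.26×9 + 911.84×6 = 3710.34 + 5471.04 = 9181.38
ΣP(t=0)Q(t=0) = 332.07×9 + 701.09×6 = 2988.63 + 4206.54 = 7195.17
L = 9181.38 / 7195.17 × 100 = 127.6048
Paasche component (current-period weights):
ΣP(t=1)Q(t=1) = 412.26×10 + 911.84×6 = 4122.6 + 5471.04 = 9593.64
ΣP(t=0)Q(t=1) = 332.07×10 + 701.09×6 = 3320.7 + 4206.54 = 7527.24
P = 9593.64 / 7527.24 × 100 = 127.4523
Fisher = √(L × P) = √(127.6048 × 127.4523) = 127.5285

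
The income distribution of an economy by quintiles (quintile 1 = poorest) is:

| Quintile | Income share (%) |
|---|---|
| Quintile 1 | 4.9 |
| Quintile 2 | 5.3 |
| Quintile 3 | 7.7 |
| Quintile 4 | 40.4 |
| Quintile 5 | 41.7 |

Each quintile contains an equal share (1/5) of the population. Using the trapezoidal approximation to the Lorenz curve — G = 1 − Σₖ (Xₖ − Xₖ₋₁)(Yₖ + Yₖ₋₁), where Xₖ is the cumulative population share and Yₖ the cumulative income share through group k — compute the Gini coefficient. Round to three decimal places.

0.435

Cumulative income shares Yₖ: 0.0490, 0.1020, 0.1790, 0.5830, 1.0000
Σ (Xₖ−Xₖ₋₁)(Yₖ+Yₖ₋₁) = (1/5)(0.0490+0.0000) + (1/5)(0.1020+0.0490) + (1/5)(0.1790+0.1020) + (1/5)(0.5830+0.1790) + (1/5)(1.0000+0.5830)
  = 0.0098 + 0.0302 + 0.0562 + 0.1524 + 0.3166 = 0.5652
G = 1 − 0.5652 = 0.4348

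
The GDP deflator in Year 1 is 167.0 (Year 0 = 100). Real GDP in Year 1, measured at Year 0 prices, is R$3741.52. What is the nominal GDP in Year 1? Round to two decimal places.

6248.34

Nominal = Real × (Index/100) = 3741.52 × (167.0/100)
        = 3741.52 × 1.670 = 6248.3384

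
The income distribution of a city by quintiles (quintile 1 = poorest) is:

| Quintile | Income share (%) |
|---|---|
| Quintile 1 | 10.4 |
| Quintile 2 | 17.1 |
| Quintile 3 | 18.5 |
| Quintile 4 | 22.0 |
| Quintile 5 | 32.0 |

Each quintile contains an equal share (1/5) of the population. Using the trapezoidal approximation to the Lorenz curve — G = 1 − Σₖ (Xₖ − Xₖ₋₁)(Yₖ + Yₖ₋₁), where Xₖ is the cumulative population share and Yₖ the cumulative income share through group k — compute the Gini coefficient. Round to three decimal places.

Cumulative income shares Yₖ: 0.1040, 0.2750, 0.4600, 0.6800, 1.0000
Σ (Xₖ−Xₖ₋₁)(Yₖ+Yₖ₋₁) = (1/5)(0.1040+0.0000) + (1/5)(0.2750+0.1040) + (1/5)(0.4600+0.2750) + (1/5)(0.6800+0.4600) + (1/5)(1.0000+0.6800)
  = 0.0208 + 0.0758 + 0.1470 + 0.2280 + 0.3360 = 0.8076
G = 1 − 0.8076 = 0.1924

0.192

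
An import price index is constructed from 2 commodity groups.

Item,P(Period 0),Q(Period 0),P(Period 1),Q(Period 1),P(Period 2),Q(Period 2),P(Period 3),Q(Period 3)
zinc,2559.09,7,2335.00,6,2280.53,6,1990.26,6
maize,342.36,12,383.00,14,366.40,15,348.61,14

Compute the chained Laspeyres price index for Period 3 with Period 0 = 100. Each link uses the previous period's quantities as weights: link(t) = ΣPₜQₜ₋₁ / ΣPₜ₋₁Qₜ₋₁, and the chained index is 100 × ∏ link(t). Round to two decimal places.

Link Period 0→Period 1:
ΣP(Period 1)Q(Period 0) = 2335.00×7 + 383.00×12 = 16345 + 4596 = 20941
ΣP(Period 0)Q(Period 0) = 2559.09×7 + 342.36×12 = 17913.63 + 4108.32 = 22021.95
link = 20941/22021.95 = 0.950915
Link Period 1→Period 2:
ΣP(Period 2)Q(Period 1) = 2280.53×6 + 366.40×14 = 13683.18 + 5129.6 = 18812.78
ΣP(Period 1)Q(Period 1) = 2335.00×6 + 383.00×14 = 14010 + 5362 = 19372
link = 18812.78/19372 = 0.971133
Link Period 2→Period 3:
ΣP(Period 3)Q(Period 2) = 1990.26×6 + 348.61×15 = 11941.56 + 5229.15 = 17170.71
ΣP(Period 2)Q(Period 2) = 2280.53×6 + 366.40×15 = 13683.18 + 5496 = 19179.18
link = 17170.71/19179.18 = 0.895279
Chained index = 100 × 0.950915 × 0.971133 × 0.895279 = 82.6758

82.68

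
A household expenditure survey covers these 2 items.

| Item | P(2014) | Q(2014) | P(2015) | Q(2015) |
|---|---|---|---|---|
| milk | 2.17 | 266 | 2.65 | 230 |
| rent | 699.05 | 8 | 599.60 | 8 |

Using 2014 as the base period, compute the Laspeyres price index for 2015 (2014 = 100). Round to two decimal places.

Laspeyres price index uses base-period quantities as weights.
ΣP(2015)·Q(2014) = 2.65×266 + 599.60×8 = 704.9 + 4796.8 = 5501.7
ΣP(2014)·Q(2014) = 2.17×266 + 699.05×8 = 577.22 + 5592.4 = 6169.62
Index = 5501.7 / 6169.62 × 100 = 89.1740

89.17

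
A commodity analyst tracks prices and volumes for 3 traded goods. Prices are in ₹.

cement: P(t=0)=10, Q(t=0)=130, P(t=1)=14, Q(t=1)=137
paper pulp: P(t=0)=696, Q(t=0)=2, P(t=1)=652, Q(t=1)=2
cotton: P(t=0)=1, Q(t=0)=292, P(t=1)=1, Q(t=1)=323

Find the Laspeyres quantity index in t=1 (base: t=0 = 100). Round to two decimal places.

Laspeyres quantity index uses base-period prices as weights.
ΣP(t=0)·Q(t=1) = 10×137 + 696×2 + 1×323 = 1370 + 1392 + 323 = 3085
ΣP(t=0)·Q(t=0) = 10×130 + 696×2 + 1×292 = 1300 + 1392 + 292 = 2984
Index = 3085 / 2984 × 100 = 103.3847

103.38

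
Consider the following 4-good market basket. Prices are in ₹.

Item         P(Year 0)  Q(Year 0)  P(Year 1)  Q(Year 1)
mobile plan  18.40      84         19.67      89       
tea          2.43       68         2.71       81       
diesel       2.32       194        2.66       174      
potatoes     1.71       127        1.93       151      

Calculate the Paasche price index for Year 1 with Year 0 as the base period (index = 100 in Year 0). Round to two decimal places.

Paasche price index uses current-period quantities as weights.
ΣP(Year 1)·Q(Year 1) = 19.67×89 + 2.71×81 + 2.66×174 + 1.93×151 = 1750.63 + 219.51 + 462.84 + 291.43 = 2724.41
ΣP(Year 0)·Q(Year 1) = 18.40×89 + 2.43×81 + 2.32×174 + 1.71×151 = 1637.6 + 196.83 + 403.68 + 258.21 = 2496.32
Index = 2724.41 / 2496.32 × 100 = 109.1370

109.14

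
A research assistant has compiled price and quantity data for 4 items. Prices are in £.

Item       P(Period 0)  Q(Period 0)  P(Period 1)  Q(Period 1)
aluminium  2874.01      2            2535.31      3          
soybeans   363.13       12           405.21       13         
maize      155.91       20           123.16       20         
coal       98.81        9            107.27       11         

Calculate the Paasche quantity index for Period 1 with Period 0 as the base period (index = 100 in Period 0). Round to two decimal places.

Paasche quantity index uses current-period prices as weights.
ΣP(Period 1)·Q(Period 1) = 2535.31×3 + 405.21×13 + 123.16×20 + 107.27×11 = 7605.93 + 5267.73 + 2463.2 + 1179.97 = 16516.83
ΣP(Period 1)·Q(Period 0) = 2535.31×2 + 405.21×12 + 123.16×20 + 107.27×9 = 5070.62 + 4862.52 + 2463.2 + 965.43 = 13361.77
Index = 16516.83 / 13361.77 × 100 = 123.6126

123.61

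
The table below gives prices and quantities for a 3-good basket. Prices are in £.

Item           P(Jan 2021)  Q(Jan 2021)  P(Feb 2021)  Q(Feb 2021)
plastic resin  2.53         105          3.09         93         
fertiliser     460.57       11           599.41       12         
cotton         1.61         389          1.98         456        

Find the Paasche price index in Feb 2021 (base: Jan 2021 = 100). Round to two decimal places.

Paasche price index uses current-period quantities as weights.
ΣP(Feb 2021)·Q(Feb 2021) = 3.09×93 + 599.41×12 + 1.98×456 = 287.37 + 7192.92 + 902.88 = 8383.17
ΣP(Jan 2021)·Q(Feb 2021) = 2.53×93 + 460.57×12 + 1.61×456 = 235.29 + 5526.84 + 734.16 = 6496.29
Index = 8383.17 / 6496.29 × 100 = 129.0455

129.05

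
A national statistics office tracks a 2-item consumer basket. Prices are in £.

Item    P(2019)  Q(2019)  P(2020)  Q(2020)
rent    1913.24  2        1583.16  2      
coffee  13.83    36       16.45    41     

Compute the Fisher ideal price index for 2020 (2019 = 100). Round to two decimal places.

Laspeyres component (base-period weights):
ΣP(2020)Q(2019) = 1583.16×2 + 16.45×36 = 3166.32 + 592.2 = 3758.52
ΣP(2019)Q(2019) = 1913.24×2 + 13.83×36 = 3826.48 + 497.88 = 4324.36
L = 3758.52 / 4324.36 × 100 = 86.9151
Paasche component (current-period weights):
ΣP(2020)Q(2020) = 1583.16×2 + 16.45×41 = 3166.32 + 674.45 = 3840.77
ΣP(2019)Q(2020) = 1913.24×2 + 13.83×41 = 3826.48 + 567.03 = 4393.51
P = 3840.77 / 4393.51 × 100 = 87.4192
Fisher = √(L × P) = √(86.9151 × 87.4192) = 87.1667

87.17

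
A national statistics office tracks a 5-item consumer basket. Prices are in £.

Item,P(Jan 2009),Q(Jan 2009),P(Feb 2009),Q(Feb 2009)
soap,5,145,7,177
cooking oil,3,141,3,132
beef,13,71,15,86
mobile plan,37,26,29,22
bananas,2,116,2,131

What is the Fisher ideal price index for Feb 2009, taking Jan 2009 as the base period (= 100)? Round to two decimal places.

108.45

Laspeyres component (base-period weights):
ΣP(Feb 2009)Q(Jan 2009) = 7×145 + 3×141 + 15×71 + 29×26 + 2×116 = 1015 + 423 + 1065 + 754 + 232 = 3489
ΣP(Jan 2009)Q(Jan 2009) = 5×145 + 3×141 + 13×71 + 37×26 + 2×116 = 725 + 423 + 923 + 962 + 232 = 3265
L = 3489 / 3265 × 100 = 106.8606
Paasche component (current-period weights):
ΣP(Feb 2009)Q(Feb 2009) = 7×177 + 3×132 + 15×86 + 29×22 + 2×131 = 1239 + 396 + 1290 + 638 + 262 = 3825
ΣP(Jan 2009)Q(Feb 2009) = 5×177 + 3×132 + 13×86 + 37×22 + 2×131 = 885 + 396 + 1118 + 814 + 262 = 3475
P = 3825 / 3475 × 100 = 110.0719
Fisher = √(L × P) = √(106.8606 × 110.0719) = 108.4544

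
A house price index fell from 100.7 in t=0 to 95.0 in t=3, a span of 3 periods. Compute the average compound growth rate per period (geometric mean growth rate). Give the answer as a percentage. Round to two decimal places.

Growth factor = (95.0/100.7)^(1/3) = (0.943396)^(1/3) = 0.980764
Growth rate = 0.980764 − 1 = -0.019236 = -1.9236%

-1.92%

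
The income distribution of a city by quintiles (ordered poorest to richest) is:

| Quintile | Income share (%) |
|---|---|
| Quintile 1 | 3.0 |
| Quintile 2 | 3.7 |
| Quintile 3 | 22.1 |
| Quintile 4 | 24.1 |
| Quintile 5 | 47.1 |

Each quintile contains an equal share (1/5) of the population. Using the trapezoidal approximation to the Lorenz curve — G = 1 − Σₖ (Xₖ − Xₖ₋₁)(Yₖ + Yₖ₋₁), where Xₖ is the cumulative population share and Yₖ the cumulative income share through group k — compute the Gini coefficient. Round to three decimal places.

0.434

Cumulative income shares Yₖ: 0.0300, 0.0670, 0.2880, 0.5290, 1.0000
Σ (Xₖ−Xₖ₋₁)(Yₖ+Yₖ₋₁) = (1/5)(0.0300+0.0000) + (1/5)(0.0670+0.0300) + (1/5)(0.2880+0.0670) + (1/5)(0.5290+0.2880) + (1/5)(1.0000+0.5290)
  = 0.0060 + 0.0194 + 0.0710 + 0.1634 + 0.3058 = 0.5656
G = 1 − 0.5656 = 0.4344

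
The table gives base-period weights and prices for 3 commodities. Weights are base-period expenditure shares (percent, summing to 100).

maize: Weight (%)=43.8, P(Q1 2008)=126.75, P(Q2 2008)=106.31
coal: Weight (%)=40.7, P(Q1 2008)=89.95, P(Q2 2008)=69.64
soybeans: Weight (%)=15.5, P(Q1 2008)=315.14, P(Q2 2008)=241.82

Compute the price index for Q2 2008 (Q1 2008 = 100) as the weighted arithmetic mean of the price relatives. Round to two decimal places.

maize: 43.8 × (106.31/126.75) = 43.8 × 0.838738 = 36.7367
coal: 40.7 × (69.64/89.95) = 40.7 × 0.774208 = 31.5103
soybeans: 15.5 × (241.82/315.14) = 15.5 × 0.767341 = 11.8938
Index = Σ wᵢ·(p₁ᵢ/p₀ᵢ) = 36.7367 + 31.5103 + 11.8938 = 80.1408

80.14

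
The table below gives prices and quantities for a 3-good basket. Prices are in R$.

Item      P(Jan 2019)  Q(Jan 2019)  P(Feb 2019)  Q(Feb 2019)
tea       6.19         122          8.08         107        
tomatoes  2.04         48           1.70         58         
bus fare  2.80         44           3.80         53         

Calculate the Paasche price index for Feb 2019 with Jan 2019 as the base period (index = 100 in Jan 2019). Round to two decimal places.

Paasche price index uses current-period quantities as weights.
ΣP(Feb 2019)·Q(Feb 2019) = 8.08×107 + 1.70×58 + 3.80×53 = 864.56 + 98.6 + 201.4 = 1164.56
ΣP(Jan 2019)·Q(Feb 2019) = 6.19×107 + 2.04×58 + 2.80×53 = 662.33 + 118.32 + 148.4 = 929.05
Index = 1164.56 / 929.05 × 100 = 125.3496

125.35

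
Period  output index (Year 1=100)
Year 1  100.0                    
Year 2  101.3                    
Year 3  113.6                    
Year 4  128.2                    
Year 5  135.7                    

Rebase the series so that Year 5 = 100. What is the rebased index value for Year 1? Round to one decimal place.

Rebased(Year 1) = 100.0 / 135.7 × 100 = 73.6920

73.7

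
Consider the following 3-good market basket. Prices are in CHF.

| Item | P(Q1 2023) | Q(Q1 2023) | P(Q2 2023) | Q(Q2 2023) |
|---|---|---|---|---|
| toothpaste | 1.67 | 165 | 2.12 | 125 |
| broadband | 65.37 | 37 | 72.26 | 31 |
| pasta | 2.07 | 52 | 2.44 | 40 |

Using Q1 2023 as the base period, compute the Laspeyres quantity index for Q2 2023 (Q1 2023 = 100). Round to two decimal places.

82.73

Laspeyres quantity index uses base-period prices as weights.
ΣP(Q1 2023)·Q(Q2 2023) = 1.67×125 + 65.37×31 + 2.07×40 = 208.75 + 2026.47 + 82.8 = 2318.02
ΣP(Q1 2023)·Q(Q1 2023) = 1.67×165 + 65.37×37 + 2.07×52 = 275.55 + 2418.69 + 107.64 = 2801.88
Index = 2318.02 / 2801.88 × 100 = 82.7309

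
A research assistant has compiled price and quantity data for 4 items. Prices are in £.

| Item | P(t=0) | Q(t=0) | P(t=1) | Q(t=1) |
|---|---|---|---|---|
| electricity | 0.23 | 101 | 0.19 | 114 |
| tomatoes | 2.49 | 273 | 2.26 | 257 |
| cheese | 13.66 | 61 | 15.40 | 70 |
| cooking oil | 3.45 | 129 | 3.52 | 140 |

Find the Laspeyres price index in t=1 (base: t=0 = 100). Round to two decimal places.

102.44

Laspeyres price index uses base-period quantities as weights.
ΣP(t=1)·Q(t=0) = 0.19×101 + 2.26×273 + 15.40×61 + 3.52×129 = 19.19 + 616.98 + 939.4 + 454.08 = 2029.65
ΣP(t=0)·Q(t=0) = 0.23×101 + 2.49×273 + 13.66×61 + 3.45×129 = 23.23 + 679.77 + 833.26 + 445.05 = 1981.31
Index = 2029.65 / 1981.31 × 100 = 102.4398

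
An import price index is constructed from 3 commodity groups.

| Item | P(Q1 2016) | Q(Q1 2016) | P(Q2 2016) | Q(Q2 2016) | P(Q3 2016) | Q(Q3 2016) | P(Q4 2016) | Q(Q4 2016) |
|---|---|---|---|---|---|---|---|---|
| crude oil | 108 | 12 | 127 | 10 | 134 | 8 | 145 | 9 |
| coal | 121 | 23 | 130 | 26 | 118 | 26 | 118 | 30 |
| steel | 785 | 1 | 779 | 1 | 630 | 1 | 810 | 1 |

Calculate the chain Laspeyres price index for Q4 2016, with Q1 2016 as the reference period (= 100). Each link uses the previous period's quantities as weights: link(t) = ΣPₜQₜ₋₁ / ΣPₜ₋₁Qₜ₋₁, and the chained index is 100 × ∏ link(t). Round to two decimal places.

106.66

Link Q1 2016→Q2 2016:
ΣP(Q2 2016)Q(Q1 2016) = 127×12 + 130×23 + 779×1 = 1524 + 2990 + 779 = 5293
ΣP(Q1 2016)Q(Q1 2016) = 108×12 + 121×23 + 785×1 = 1296 + 2783 + 785 = 4864
link = 5293/4864 = 1.088199
Link Q2 2016→Q3 2016:
ΣP(Q3 2016)Q(Q2 2016) = 134×10 + 118×26 + 630×1 = 1340 + 3068 + 630 = 5038
ΣP(Q2 2016)Q(Q2 2016) = 127×10 + 130×26 + 779×1 = 1270 + 3380 + 779 = 5429
link = 5038/5429 = 0.927979
Link Q3 2016→Q4 2016:
ΣP(Q4 2016)Q(Q3 2016) = 145×8 + 118×26 + 810×1 = 1160 + 3068 + 810 = 5038
ΣP(Q3 2016)Q(Q3 2016) = 134×8 + 118×26 + 630×1 = 1072 + 3068 + 630 = 4770
link = 5038/4770 = 1.056184
Chained index = 100 × 1.088199 × 0.927979 × 1.056184 = 106.6563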